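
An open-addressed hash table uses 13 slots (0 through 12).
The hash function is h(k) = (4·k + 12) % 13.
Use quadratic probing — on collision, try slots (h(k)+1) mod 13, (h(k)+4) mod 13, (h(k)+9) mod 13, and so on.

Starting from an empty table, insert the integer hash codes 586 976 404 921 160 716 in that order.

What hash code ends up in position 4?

Insert 586: h=3, slot 3 empty → index 3.
Insert 976: h=3, slot 3 occupied → index 4.
Insert 404: h=3, slots 3,4 occupied → index 7.
Insert 921: h=4, slot 4 occupied → index 5.
Insert 160: h=2, slot 2 empty → index 2.
Insert 716: h=3, slots 3,4,7 occupied → index 12.
Table: [∅, ∅, 160, 586, 976, 921, ∅, 404, ∅, ∅, ∅, ∅, 716]

976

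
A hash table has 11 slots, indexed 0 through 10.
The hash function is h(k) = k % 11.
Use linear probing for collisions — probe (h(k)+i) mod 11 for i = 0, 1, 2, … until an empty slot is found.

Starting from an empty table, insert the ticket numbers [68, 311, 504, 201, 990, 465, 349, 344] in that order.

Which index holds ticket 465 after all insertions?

Insert 68: h=2, slot 2 empty => index 2.
Insert 311: h=3, slot 3 empty => index 3.
Insert 504: h=9, slot 9 empty => index 9.
Insert 201: h=3, slot 3 occupied => index 4.
Insert 990: h=0, slot 0 empty => index 0.
Insert 465: h=3, slots 3,4 occupied => index 5.
Insert 349: h=8, slot 8 empty => index 8.
Insert 344: h=3, slots 3,4,5 occupied => index 6.
Table: [990, —, 68, 311, 201, 465, 344, —, 349, 504, —]

5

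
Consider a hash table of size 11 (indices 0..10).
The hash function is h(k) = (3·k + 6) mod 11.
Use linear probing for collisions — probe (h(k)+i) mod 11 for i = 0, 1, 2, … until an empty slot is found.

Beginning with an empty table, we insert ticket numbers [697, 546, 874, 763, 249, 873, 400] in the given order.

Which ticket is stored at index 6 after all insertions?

249

697 hashes to 7; slot 7 is free => place at 7.
546 hashes to 5; slot 5 is free => place at 5.
874 hashes to 10; slot 10 is free => place at 10.
763 hashes to 7; 7 taken => place at 8.
249 hashes to 5; 5 taken => place at 6.
873 hashes to 7; 7,8 taken => place at 9.
400 hashes to 7; 7,8,9,10 taken => place at 0.
Table: [400, ∅, ∅, ∅, ∅, 546, 249, 697, 763, 873, 874]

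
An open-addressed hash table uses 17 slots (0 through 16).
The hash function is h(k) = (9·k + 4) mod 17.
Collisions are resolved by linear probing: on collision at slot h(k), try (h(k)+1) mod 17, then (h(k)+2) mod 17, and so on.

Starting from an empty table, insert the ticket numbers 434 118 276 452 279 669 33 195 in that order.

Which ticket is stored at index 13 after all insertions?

434: h=0 -> slot 0
118: h=12 -> slot 12
276: h=6 -> slot 6
452: h=9 -> slot 9
279: h=16 -> slot 16
669: h=7 -> slot 7
33: h=12, probe 12,13 -> slot 13
195: h=8 -> slot 8
Table: [434, ∅, ∅, ∅, ∅, ∅, 276, 669, 195, 452, ∅, ∅, 118, 33, ∅, ∅, 279]

33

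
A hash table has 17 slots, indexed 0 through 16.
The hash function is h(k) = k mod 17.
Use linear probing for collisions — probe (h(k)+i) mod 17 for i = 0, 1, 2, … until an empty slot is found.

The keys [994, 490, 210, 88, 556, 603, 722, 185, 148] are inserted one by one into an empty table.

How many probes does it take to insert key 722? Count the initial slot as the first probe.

3

994: h=8 → slot 8
490: h=14 → slot 14
210: h=6 → slot 6
88: h=3 → slot 3
556: h=12 → slot 12
603: h=8, probe 8,9 → slot 9
722: h=8, probe 8,9,10 → slot 10
185: h=15 → slot 15
148: h=12, probe 12,13 → slot 13
Table: [_, _, _, 88, _, _, 210, _, 994, 603, 722, _, 556, 148, 490, 185, _]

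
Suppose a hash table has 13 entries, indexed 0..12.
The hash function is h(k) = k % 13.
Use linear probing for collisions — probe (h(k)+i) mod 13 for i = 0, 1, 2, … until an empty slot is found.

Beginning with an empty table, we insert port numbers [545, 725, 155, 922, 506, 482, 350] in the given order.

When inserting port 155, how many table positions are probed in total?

Insert 545: h=12, slot 12 empty -> index 12.
Insert 725: h=10, slot 10 empty -> index 10.
Insert 155: h=12, slot 12 occupied -> index 0.
Insert 922: h=12, slots 12,0 occupied -> index 1.
Insert 506: h=12, slots 12,0,1 occupied -> index 2.
Insert 482: h=1, slots 1,2 occupied -> index 3.
Insert 350: h=12, slots 12,0,1,2,3 occupied -> index 4.
Table: [155, 922, 506, 482, 350, ∅, ∅, ∅, ∅, ∅, 725, ∅, 545]

2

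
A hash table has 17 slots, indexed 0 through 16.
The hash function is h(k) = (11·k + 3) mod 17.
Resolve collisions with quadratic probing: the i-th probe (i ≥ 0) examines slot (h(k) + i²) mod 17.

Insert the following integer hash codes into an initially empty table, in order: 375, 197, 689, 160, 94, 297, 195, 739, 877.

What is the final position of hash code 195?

Insert 375: h=14, slot 14 empty → index 14.
Insert 197: h=11, slot 11 empty → index 11.
Insert 689: h=0, slot 0 empty → index 0.
Insert 160: h=12, slot 12 empty → index 12.
Insert 94: h=0, slot 0 occupied → index 1.
Insert 297: h=6, slot 6 empty → index 6.
Insert 195: h=6, slot 6 occupied → index 7.
Insert 739: h=6, slots 6,7 occupied → index 10.
Insert 877: h=11, slots 11,12 occupied → index 15.
Table: [689, 94, _, _, _, _, 297, 195, _, _, 739, 197, 160, _, 375, 877, _]

7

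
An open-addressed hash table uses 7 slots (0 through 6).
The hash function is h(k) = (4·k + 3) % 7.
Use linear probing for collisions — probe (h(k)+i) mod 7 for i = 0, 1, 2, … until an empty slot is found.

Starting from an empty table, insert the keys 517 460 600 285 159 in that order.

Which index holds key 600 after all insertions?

3

Insert 517: h=6, slot 6 empty → index 6.
Insert 460: h=2, slot 2 empty → index 2.
Insert 600: h=2, slot 2 occupied → index 3.
Insert 285: h=2, slots 2,3 occupied → index 4.
Insert 159: h=2, slots 2,3,4 occupied → index 5.
Table: [∅, ∅, 460, 600, 285, 159, 517]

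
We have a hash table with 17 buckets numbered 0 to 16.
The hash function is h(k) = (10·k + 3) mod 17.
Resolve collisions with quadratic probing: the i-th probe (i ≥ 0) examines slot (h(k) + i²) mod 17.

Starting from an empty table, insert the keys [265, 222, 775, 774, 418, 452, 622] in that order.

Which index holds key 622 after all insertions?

0

265: h=1 → slot 1
222: h=13 → slot 13
775: h=1, probe 1,2 → slot 2
774: h=8 → slot 8
418: h=1, probe 1,2,5 → slot 5
452: h=1, probe 1,2,5,10 → slot 10
622: h=1, probe 1,2,5,10,0 → slot 0
Table: [622, 265, 775, -, -, 418, -, -, 774, -, 452, -, -, 222, -, -, -]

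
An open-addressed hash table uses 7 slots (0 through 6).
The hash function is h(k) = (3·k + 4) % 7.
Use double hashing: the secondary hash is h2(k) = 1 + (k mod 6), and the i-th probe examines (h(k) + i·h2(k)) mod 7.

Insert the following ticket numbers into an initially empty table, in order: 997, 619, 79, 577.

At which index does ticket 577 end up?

5

Insert 997: h=6, slot 6 empty => index 6.
Insert 619: h=6, h2=2, slot 6 occupied => index 1.
Insert 79: h=3, slot 3 empty => index 3.
Insert 577: h=6, h2=2, slots 6,1,3 occupied => index 5.
Table: [-, 619, -, 79, -, 577, 997]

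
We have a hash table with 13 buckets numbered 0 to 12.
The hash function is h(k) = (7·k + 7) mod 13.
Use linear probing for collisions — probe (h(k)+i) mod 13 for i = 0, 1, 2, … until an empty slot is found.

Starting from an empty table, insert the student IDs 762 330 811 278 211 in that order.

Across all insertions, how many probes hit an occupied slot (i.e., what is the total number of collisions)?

3

Insert 762: h=11, slot 11 empty => index 11.
Insert 330: h=3, slot 3 empty => index 3.
Insert 811: h=3, slot 3 occupied => index 4.
Insert 278: h=3, slots 3,4 occupied => index 5.
Insert 211: h=2, slot 2 empty => index 2.
Table: [., ., 211, 330, 811, 278, ., ., ., ., ., 762, .]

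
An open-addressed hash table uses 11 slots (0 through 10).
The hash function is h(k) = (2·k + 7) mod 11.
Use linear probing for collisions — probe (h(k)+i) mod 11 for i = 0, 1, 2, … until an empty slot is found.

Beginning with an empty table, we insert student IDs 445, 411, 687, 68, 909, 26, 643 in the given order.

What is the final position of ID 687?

445 hashes to 6; slot 6 is free → place at 6.
411 hashes to 4; slot 4 is free → place at 4.
687 hashes to 6; 6 taken → place at 7.
68 hashes to 0; slot 0 is free → place at 0.
909 hashes to 10; slot 10 is free → place at 10.
26 hashes to 4; 4 taken → place at 5.
643 hashes to 6; 6,7 taken → place at 8.
Table: [68, ., ., ., 411, 26, 445, 687, 643, ., 909]

7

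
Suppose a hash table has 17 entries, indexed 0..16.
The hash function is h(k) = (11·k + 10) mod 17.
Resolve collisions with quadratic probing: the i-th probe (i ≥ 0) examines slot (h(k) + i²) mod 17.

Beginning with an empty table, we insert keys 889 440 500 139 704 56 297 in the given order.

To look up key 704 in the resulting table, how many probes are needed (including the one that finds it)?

889: h=14 → slot 14
440: h=5 → slot 5
500: h=2 → slot 2
139: h=9 → slot 9
704: h=2, probe 2,3 → slot 3
56: h=14, probe 14,15 → slot 15
297: h=13 → slot 13
Table: [., ., 500, 704, ., 440, ., ., ., 139, ., ., ., 297, 889, 56, .]
Lookup 704: h=2, probe 2,3 → found at 3.

2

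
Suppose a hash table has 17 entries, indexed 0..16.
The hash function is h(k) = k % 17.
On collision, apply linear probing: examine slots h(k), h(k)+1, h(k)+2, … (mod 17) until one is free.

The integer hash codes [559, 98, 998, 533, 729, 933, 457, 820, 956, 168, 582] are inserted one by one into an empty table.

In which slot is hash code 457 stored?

559 hashes to 15; slot 15 is free → place at 15.
98 hashes to 13; slot 13 is free → place at 13.
998 hashes to 12; slot 12 is free → place at 12.
533 hashes to 6; slot 6 is free → place at 6.
729 hashes to 15; 15 taken → place at 16.
933 hashes to 15; 15,16 taken → place at 0.
457 hashes to 15; 15,16,0 taken → place at 1.
820 hashes to 4; slot 4 is free → place at 4.
956 hashes to 4; 4 taken → place at 5.
168 hashes to 15; 15,16,0,1 taken → place at 2.
582 hashes to 4; 4,5,6 taken → place at 7.
Table: [933, 457, 168, —, 820, 956, 533, 582, —, —, —, —, 998, 98, —, 559, 729]

1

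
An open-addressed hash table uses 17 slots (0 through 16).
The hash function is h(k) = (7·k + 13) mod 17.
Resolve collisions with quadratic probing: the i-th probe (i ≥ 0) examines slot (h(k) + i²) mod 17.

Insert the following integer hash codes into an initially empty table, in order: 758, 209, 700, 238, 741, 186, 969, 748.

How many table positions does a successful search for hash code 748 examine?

5

758 hashes to 15; slot 15 is free → place at 15.
209 hashes to 14; slot 14 is free → place at 14.
700 hashes to 0; slot 0 is free → place at 0.
238 hashes to 13; slot 13 is free → place at 13.
741 hashes to 15; 15 taken → place at 16.
186 hashes to 6; slot 6 is free → place at 6.
969 hashes to 13; 13,14,0 taken → place at 5.
748 hashes to 13; 13,14,0,5 taken → place at 12.
Table: [700, -, -, -, -, 969, 186, -, -, -, -, -, 748, 238, 209, 758, 741]
Lookup 748: h=13, probe 13,14,0,5,12 → found at 12.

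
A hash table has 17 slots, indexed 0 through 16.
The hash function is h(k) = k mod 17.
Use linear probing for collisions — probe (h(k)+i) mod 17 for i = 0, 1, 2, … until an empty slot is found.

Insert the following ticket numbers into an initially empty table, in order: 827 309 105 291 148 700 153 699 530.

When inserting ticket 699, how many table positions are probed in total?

5

827: h=11 => slot 11
309: h=3 => slot 3
105: h=3, probe 3,4 => slot 4
291: h=2 => slot 2
148: h=12 => slot 12
700: h=3, probe 3,4,5 => slot 5
153: h=0 => slot 0
699: h=2, probe 2,3,4,5,6 => slot 6
530: h=3, probe 3,4,5,6,7 => slot 7
Table: [153, _, 291, 309, 105, 700, 699, 530, _, _, _, 827, 148, _, _, _, _]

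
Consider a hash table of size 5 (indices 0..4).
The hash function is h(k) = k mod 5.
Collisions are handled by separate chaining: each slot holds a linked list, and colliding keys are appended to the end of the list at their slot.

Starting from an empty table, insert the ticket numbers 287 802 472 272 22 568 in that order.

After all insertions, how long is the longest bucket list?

Insert 287: h=2, bucket 2 empty -> new chain.
Insert 802: h=2, bucket 2 nonempty -> append to chain.
Insert 472: h=2, bucket 2 nonempty -> append to chain.
Insert 272: h=2, bucket 2 nonempty -> append to chain.
Insert 22: h=2, bucket 2 nonempty -> append to chain.
Insert 568: h=3, bucket 3 empty -> new chain.
Final buckets:
0: .
1: .
2: 287 -> 802 -> 472 -> 272 -> 22
3: 568
4: .

5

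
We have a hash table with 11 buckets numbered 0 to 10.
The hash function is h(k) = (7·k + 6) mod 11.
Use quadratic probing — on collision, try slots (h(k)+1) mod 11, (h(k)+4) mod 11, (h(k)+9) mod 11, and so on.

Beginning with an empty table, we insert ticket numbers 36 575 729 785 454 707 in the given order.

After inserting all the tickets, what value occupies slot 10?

Insert 36: h=5, slot 5 empty → index 5.
Insert 575: h=5, slot 5 occupied → index 6.
Insert 729: h=5, slots 5,6 occupied → index 9.
Insert 785: h=1, slot 1 empty → index 1.
Insert 454: h=5, slots 5,6,9 occupied → index 3.
Insert 707: h=5, slots 5,6,9,3 occupied → index 10.
Table: [_, 785, _, 454, _, 36, 575, _, _, 729, 707]

707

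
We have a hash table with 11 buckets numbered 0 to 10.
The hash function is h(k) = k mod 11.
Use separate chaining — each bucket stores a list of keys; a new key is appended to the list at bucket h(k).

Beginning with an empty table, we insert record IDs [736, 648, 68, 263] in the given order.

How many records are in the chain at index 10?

736 -> bucket 10
648 -> bucket 10 (collision)
68 -> bucket 2
263 -> bucket 10 (collision)
Final buckets:
0: —
1: —
2: 68
3: —
4: —
5: —
6: —
7: —
8: —
9: —
10: 736 -> 648 -> 263

3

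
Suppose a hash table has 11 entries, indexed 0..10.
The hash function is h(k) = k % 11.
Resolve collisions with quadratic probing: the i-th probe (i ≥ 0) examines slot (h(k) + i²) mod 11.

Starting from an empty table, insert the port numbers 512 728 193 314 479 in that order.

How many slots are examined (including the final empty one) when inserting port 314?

3

Insert 512: h=6, slot 6 empty -> index 6.
Insert 728: h=2, slot 2 empty -> index 2.
Insert 193: h=6, slot 6 occupied -> index 7.
Insert 314: h=6, slots 6,7 occupied -> index 10.
Insert 479: h=6, slots 6,7,10 occupied -> index 4.
Table: [_, _, 728, _, 479, _, 512, 193, _, _, 314]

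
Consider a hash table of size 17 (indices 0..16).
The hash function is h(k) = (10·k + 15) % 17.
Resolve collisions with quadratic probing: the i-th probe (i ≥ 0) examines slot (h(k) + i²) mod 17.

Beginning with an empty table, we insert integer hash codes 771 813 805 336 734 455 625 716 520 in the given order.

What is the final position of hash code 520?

14

Insert 771: h=7, slot 7 empty → index 7.
Insert 813: h=2, slot 2 empty → index 2.
Insert 805: h=7, slot 7 occupied → index 8.
Insert 336: h=9, slot 9 empty → index 9.
Insert 734: h=11, slot 11 empty → index 11.
Insert 455: h=9, slot 9 occupied → index 10.
Insert 625: h=9, slots 9,10 occupied → index 13.
Insert 716: h=1, slot 1 empty → index 1.
Insert 520: h=13, slot 13 occupied → index 14.
Table: [∅, 716, 813, ∅, ∅, ∅, ∅, 771, 805, 336, 455, 734, ∅, 625, 520, ∅, ∅]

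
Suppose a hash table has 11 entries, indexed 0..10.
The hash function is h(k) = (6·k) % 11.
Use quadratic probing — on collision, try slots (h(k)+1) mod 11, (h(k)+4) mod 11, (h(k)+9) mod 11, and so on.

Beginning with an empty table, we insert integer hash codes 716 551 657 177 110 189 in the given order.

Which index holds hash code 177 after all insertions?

10

Insert 716: h=6, slot 6 empty => index 6.
Insert 551: h=6, slot 6 occupied => index 7.
Insert 657: h=4, slot 4 empty => index 4.
Insert 177: h=6, slots 6,7 occupied => index 10.
Insert 110: h=0, slot 0 empty => index 0.
Insert 189: h=1, slot 1 empty => index 1.
Table: [110, 189, ., ., 657, ., 716, 551, ., ., 177]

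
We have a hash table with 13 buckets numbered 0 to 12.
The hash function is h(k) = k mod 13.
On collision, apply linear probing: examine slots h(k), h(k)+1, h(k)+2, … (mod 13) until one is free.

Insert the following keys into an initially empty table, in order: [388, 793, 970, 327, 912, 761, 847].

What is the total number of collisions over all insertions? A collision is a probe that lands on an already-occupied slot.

388: h=11 -> slot 11
793: h=0 -> slot 0
970: h=8 -> slot 8
327: h=2 -> slot 2
912: h=2, probe 2,3 -> slot 3
761: h=7 -> slot 7
847: h=2, probe 2,3,4 -> slot 4
Table: [793, _, 327, 912, 847, _, _, 761, 970, _, _, 388, _]

3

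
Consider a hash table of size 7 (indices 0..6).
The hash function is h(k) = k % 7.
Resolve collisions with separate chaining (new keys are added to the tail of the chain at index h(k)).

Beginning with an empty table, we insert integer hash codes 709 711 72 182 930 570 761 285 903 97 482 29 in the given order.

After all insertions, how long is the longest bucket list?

Insert 709: h=2, bucket 2 empty → new chain.
Insert 711: h=4, bucket 4 empty → new chain.
Insert 72: h=2, bucket 2 nonempty → append to chain.
Insert 182: h=0, bucket 0 empty → new chain.
Insert 930: h=6, bucket 6 empty → new chain.
Insert 570: h=3, bucket 3 empty → new chain.
Insert 761: h=5, bucket 5 empty → new chain.
Insert 285: h=5, bucket 5 nonempty → append to chain.
Insert 903: h=0, bucket 0 nonempty → append to chain.
Insert 97: h=6, bucket 6 nonempty → append to chain.
Insert 482: h=6, bucket 6 nonempty → append to chain.
Insert 29: h=1, bucket 1 empty → new chain.
Final buckets:
0: 182 -> 903
1: 29
2: 709 -> 72
3: 570
4: 711
5: 761 -> 285
6: 930 -> 97 -> 482

3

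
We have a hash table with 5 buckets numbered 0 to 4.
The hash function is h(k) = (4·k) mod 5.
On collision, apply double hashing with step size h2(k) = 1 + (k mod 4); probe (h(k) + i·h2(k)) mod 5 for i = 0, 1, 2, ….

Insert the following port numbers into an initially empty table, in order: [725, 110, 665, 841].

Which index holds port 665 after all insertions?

725: h=0 -> slot 0
110: h=0, h2=3, probe 0,3 -> slot 3
665: h=0, h2=2, probe 0,2 -> slot 2
841: h=4 -> slot 4
Table: [725, ∅, 665, 110, 841]

2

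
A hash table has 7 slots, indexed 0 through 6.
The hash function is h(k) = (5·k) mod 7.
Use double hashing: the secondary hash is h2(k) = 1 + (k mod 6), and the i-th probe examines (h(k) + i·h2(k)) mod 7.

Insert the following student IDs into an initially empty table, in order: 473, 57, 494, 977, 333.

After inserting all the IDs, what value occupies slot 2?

494

Insert 473: h=6, slot 6 empty -> index 6.
Insert 57: h=5, slot 5 empty -> index 5.
Insert 494: h=6, h2=3, slot 6 occupied -> index 2.
Insert 977: h=6, h2=6, slots 6,5 occupied -> index 4.
Insert 333: h=6, h2=4, slot 6 occupied -> index 3.
Table: [_, _, 494, 333, 977, 57, 473]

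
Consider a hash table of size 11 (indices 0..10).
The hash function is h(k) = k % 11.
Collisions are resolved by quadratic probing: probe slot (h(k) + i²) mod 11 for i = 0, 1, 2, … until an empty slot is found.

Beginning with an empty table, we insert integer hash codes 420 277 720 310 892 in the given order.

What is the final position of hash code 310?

420: h=2 -> slot 2
277: h=2, probe 2,3 -> slot 3
720: h=5 -> slot 5
310: h=2, probe 2,3,6 -> slot 6
892: h=1 -> slot 1
Table: [∅, 892, 420, 277, ∅, 720, 310, ∅, ∅, ∅, ∅]

6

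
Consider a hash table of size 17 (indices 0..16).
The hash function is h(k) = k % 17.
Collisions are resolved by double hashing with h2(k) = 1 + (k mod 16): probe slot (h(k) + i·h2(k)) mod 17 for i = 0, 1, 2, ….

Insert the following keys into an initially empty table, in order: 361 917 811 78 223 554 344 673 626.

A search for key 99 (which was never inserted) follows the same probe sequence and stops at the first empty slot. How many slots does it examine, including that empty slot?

2

Insert 361: h=4, slot 4 empty => index 4.
Insert 917: h=16, slot 16 empty => index 16.
Insert 811: h=12, slot 12 empty => index 12.
Insert 78: h=10, slot 10 empty => index 10.
Insert 223: h=2, slot 2 empty => index 2.
Insert 554: h=10, h2=11, slots 10,4 occupied => index 15.
Insert 344: h=4, h2=9, slot 4 occupied => index 13.
Insert 673: h=10, h2=2, slots 10,12 occupied => index 14.
Insert 626: h=14, h2=3, slot 14 occupied => index 0.
Table: [626, ∅, 223, ∅, 361, ∅, ∅, ∅, ∅, ∅, 78, ∅, 811, 344, 673, 554, 917]
Lookup 99: h=14, h2=4, probe 14,1 → slot 1 empty, not found.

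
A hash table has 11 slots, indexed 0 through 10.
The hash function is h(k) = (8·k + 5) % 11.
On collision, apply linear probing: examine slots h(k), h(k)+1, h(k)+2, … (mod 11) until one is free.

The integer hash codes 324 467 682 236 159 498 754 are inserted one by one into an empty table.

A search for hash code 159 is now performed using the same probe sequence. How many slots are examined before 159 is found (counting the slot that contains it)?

4

Insert 324: h=1, slot 1 empty → index 1.
Insert 467: h=1, slot 1 occupied → index 2.
Insert 682: h=5, slot 5 empty → index 5.
Insert 236: h=1, slots 1,2 occupied → index 3.
Insert 159: h=1, slots 1,2,3 occupied → index 4.
Insert 498: h=7, slot 7 empty → index 7.
Insert 754: h=9, slot 9 empty → index 9.
Table: [_, 324, 467, 236, 159, 682, _, 498, _, 754, _]
Lookup 159: h=1, probe 1,2,3,4 → found at 4.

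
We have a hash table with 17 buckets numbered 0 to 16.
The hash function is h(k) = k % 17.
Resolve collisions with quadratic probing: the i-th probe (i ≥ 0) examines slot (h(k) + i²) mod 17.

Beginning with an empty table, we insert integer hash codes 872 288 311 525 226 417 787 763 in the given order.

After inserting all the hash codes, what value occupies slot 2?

Insert 872: h=5, slot 5 empty -> index 5.
Insert 288: h=16, slot 16 empty -> index 16.
Insert 311: h=5, slot 5 occupied -> index 6.
Insert 525: h=15, slot 15 empty -> index 15.
Insert 226: h=5, slots 5,6 occupied -> index 9.
Insert 417: h=9, slot 9 occupied -> index 10.
Insert 787: h=5, slots 5,6,9 occupied -> index 14.
Insert 763: h=15, slots 15,16 occupied -> index 2.
Table: [_, _, 763, _, _, 872, 311, _, _, 226, 417, _, _, _, 787, 525, 288]

763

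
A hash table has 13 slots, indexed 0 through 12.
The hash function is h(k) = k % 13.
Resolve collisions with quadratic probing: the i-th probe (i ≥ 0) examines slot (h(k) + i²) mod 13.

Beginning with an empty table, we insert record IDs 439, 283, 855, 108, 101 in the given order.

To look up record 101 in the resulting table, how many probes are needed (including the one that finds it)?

4

Insert 439: h=10, slot 10 empty -> index 10.
Insert 283: h=10, slot 10 occupied -> index 11.
Insert 855: h=10, slots 10,11 occupied -> index 1.
Insert 108: h=4, slot 4 empty -> index 4.
Insert 101: h=10, slots 10,11,1 occupied -> index 6.
Table: [—, 855, —, —, 108, —, 101, —, —, —, 439, 283, —]
Lookup 101: h=10, probe 10,11,1,6 → found at 6.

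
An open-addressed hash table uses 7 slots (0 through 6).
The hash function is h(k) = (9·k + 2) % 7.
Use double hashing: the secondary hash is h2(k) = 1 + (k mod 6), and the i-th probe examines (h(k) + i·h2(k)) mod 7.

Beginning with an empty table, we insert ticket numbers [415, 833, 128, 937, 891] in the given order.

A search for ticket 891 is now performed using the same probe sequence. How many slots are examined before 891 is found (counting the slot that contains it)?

2

415: h=6 => slot 6
833: h=2 => slot 2
128: h=6, h2=3, probe 6,2,5 => slot 5
937: h=0 => slot 0
891: h=6, h2=4, probe 6,3 => slot 3
Table: [937, -, 833, 891, -, 128, 415]
Lookup 891: h=6, h2=4, probe 6,3 → found at 3.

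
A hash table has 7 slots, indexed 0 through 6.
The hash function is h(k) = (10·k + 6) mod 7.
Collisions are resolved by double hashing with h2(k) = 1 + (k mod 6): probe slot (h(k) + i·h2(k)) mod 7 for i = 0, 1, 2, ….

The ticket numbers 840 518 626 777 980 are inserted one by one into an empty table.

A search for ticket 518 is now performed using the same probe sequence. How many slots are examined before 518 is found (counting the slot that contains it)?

840 hashes to 6; slot 6 is free -> place at 6.
518 hashes to 6, h2=3; 6 taken -> place at 2.
626 hashes to 1; slot 1 is free -> place at 1.
777 hashes to 6, h2=4; 6 taken -> place at 3.
980 hashes to 6, h2=3; 6,2 taken -> place at 5.
Table: [_, 626, 518, 777, _, 980, 840]
Lookup 518: h=6, h2=3, probe 6,2 → found at 2.

2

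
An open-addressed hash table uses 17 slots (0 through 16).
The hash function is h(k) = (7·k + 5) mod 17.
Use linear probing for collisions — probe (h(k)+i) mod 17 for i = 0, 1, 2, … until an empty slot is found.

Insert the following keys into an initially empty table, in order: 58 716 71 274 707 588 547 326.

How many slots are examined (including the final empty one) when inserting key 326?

3

Insert 58: h=3, slot 3 empty -> index 3.
Insert 716: h=2, slot 2 empty -> index 2.
Insert 71: h=9, slot 9 empty -> index 9.
Insert 274: h=2, slots 2,3 occupied -> index 4.
Insert 707: h=7, slot 7 empty -> index 7.
Insert 588: h=7, slot 7 occupied -> index 8.
Insert 547: h=9, slot 9 occupied -> index 10.
Insert 326: h=9, slots 9,10 occupied -> index 11.
Table: [∅, ∅, 716, 58, 274, ∅, ∅, 707, 588, 71, 547, 326, ∅, ∅, ∅, ∅, ∅]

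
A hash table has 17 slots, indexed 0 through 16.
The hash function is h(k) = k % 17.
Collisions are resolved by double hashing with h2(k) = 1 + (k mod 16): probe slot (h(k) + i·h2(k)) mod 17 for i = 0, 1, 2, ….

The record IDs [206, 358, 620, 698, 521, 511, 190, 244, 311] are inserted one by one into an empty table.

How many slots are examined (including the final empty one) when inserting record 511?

2

206: h=2 → slot 2
358: h=1 → slot 1
620: h=8 → slot 8
698: h=1, h2=11, probe 1,12 → slot 12
521: h=11 → slot 11
511: h=1, h2=16, probe 1,0 → slot 0
190: h=3 → slot 3
244: h=6 → slot 6
311: h=5 → slot 5
Table: [511, 358, 206, 190, —, 311, 244, —, 620, —, —, 521, 698, —, —, —, —]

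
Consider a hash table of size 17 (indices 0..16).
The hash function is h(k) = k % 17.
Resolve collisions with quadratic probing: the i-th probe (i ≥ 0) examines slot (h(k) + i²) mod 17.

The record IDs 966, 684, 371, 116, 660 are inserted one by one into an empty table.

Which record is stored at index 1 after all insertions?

Insert 966: h=14, slot 14 empty -> index 14.
Insert 684: h=4, slot 4 empty -> index 4.
Insert 371: h=14, slot 14 occupied -> index 15.
Insert 116: h=14, slots 14,15 occupied -> index 1.
Insert 660: h=14, slots 14,15,1 occupied -> index 6.
Table: [_, 116, _, _, 684, _, 660, _, _, _, _, _, _, _, 966, 371, _]

116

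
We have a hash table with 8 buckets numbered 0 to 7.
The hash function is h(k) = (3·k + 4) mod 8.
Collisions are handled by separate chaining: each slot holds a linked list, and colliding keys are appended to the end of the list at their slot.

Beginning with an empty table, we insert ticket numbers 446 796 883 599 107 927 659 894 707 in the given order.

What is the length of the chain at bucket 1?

446 → bucket 6
796 → bucket 0
883 → bucket 5
599 → bucket 1
107 → bucket 5 (collision)
927 → bucket 1 (collision)
659 → bucket 5 (collision)
894 → bucket 6 (collision)
707 → bucket 5 (collision)
Final buckets:
0: 796
1: 599 -> 927
2: _
3: _
4: _
5: 883 -> 107 -> 659 -> 707
6: 446 -> 894
7: _

2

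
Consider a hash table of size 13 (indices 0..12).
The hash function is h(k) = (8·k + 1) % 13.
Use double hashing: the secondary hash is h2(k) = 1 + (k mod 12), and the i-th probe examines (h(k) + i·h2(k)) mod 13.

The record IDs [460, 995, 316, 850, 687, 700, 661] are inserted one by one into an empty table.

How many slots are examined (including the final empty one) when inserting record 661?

4

460: h=2 -> slot 2
995: h=5 -> slot 5
316: h=7 -> slot 7
850: h=2, h2=11, probe 2,0 -> slot 0
687: h=11 -> slot 11
700: h=11, h2=5, probe 11,3 -> slot 3
661: h=11, h2=2, probe 11,0,2,4 -> slot 4
Table: [850, ., 460, 700, 661, 995, ., 316, ., ., ., 687, .]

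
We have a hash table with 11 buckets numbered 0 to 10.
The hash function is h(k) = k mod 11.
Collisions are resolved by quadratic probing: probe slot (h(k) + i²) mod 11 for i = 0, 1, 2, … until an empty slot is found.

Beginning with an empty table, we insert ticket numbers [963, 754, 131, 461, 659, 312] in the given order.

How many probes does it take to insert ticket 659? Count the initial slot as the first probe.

3

963: h=6 => slot 6
754: h=6, probe 6,7 => slot 7
131: h=10 => slot 10
461: h=10, probe 10,0 => slot 0
659: h=10, probe 10,0,3 => slot 3
312: h=4 => slot 4
Table: [461, —, —, 659, 312, —, 963, 754, —, —, 131]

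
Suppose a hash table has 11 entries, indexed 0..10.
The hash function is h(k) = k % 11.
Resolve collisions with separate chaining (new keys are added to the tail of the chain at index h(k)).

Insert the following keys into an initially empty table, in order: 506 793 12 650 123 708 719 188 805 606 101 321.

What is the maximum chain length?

506 -> bucket 0
793 -> bucket 1
12 -> bucket 1 (collision)
650 -> bucket 1 (collision)
123 -> bucket 2
708 -> bucket 4
719 -> bucket 4 (collision)
188 -> bucket 1 (collision)
805 -> bucket 2 (collision)
606 -> bucket 1 (collision)
101 -> bucket 2 (collision)
321 -> bucket 2 (collision)
Final buckets:
0: 506
1: 793 -> 12 -> 650 -> 188 -> 606
2: 123 -> 805 -> 101 -> 321
3: -
4: 708 -> 719
5: -
6: -
7: -
8: -
9: -
10: -

5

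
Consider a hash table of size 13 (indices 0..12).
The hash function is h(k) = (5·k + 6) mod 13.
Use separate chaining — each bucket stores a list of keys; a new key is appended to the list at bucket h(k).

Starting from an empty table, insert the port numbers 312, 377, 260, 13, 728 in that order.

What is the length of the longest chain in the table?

Insert 312: h=6, bucket 6 empty -> new chain.
Insert 377: h=6, bucket 6 nonempty -> append to chain.
Insert 260: h=6, bucket 6 nonempty -> append to chain.
Insert 13: h=6, bucket 6 nonempty -> append to chain.
Insert 728: h=6, bucket 6 nonempty -> append to chain.
Final buckets:
0: _
1: _
2: _
3: _
4: _
5: _
6: 312 -> 377 -> 260 -> 13 -> 728
7: _
8: _
9: _
10: _
11: _
12: _

5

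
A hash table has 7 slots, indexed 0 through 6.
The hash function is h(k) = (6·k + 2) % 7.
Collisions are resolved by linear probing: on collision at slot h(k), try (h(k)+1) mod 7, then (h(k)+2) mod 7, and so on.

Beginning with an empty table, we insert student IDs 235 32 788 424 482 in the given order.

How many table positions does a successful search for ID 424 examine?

4

Insert 235: h=5, slot 5 empty => index 5.
Insert 32: h=5, slot 5 occupied => index 6.
Insert 788: h=5, slots 5,6 occupied => index 0.
Insert 424: h=5, slots 5,6,0 occupied => index 1.
Insert 482: h=3, slot 3 empty => index 3.
Table: [788, 424, _, 482, _, 235, 32]
Lookup 424: h=5, probe 5,6,0,1 → found at 1.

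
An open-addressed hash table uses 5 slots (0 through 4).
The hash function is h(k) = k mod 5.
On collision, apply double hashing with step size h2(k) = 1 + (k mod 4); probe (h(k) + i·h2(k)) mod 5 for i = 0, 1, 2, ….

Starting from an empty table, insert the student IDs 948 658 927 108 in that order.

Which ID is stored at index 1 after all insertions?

658

948: h=3 -> slot 3
658: h=3, h2=3, probe 3,1 -> slot 1
927: h=2 -> slot 2
108: h=3, h2=1, probe 3,4 -> slot 4
Table: [∅, 658, 927, 948, 108]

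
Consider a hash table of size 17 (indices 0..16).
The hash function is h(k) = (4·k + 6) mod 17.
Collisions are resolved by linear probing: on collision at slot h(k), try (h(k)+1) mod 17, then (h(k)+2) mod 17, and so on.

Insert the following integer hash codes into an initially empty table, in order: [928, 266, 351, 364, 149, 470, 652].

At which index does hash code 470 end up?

2

928 hashes to 12; slot 12 is free -> place at 12.
266 hashes to 16; slot 16 is free -> place at 16.
351 hashes to 16; 16 taken -> place at 0.
364 hashes to 0; 0 taken -> place at 1.
149 hashes to 7; slot 7 is free -> place at 7.
470 hashes to 16; 16,0,1 taken -> place at 2.
652 hashes to 13; slot 13 is free -> place at 13.
Table: [351, 364, 470, —, —, —, —, 149, —, —, —, —, 928, 652, —, —, 266]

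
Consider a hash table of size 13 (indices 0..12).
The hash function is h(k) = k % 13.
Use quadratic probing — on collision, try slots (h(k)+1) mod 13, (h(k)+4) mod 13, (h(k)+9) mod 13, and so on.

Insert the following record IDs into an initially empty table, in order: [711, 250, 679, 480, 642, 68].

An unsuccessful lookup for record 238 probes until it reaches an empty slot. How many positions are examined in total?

3

Insert 711: h=9, slot 9 empty -> index 9.
Insert 250: h=3, slot 3 empty -> index 3.
Insert 679: h=3, slot 3 occupied -> index 4.
Insert 480: h=12, slot 12 empty -> index 12.
Insert 642: h=5, slot 5 empty -> index 5.
Insert 68: h=3, slots 3,4 occupied -> index 7.
Table: [∅, ∅, ∅, 250, 679, 642, ∅, 68, ∅, 711, ∅, ∅, 480]
Lookup 238: h=4, probe 4,5,8 → slot 8 empty, not found.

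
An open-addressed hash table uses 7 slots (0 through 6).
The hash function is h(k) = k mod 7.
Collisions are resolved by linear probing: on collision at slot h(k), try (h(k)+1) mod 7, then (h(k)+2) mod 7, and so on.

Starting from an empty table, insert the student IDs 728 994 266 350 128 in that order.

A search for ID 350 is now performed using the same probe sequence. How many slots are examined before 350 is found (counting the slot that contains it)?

728: h=0 => slot 0
994: h=0, probe 0,1 => slot 1
266: h=0, probe 0,1,2 => slot 2
350: h=0, probe 0,1,2,3 => slot 3
128: h=2, probe 2,3,4 => slot 4
Table: [728, 994, 266, 350, 128, ∅, ∅]
Lookup 350: h=0, probe 0,1,2,3 → found at 3.

4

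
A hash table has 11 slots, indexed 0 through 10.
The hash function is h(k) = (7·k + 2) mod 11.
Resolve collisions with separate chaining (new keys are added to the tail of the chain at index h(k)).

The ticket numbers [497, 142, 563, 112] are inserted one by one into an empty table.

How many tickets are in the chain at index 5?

3

Insert 497: h=5, bucket 5 empty → new chain.
Insert 142: h=6, bucket 6 empty → new chain.
Insert 563: h=5, bucket 5 nonempty → append to chain.
Insert 112: h=5, bucket 5 nonempty → append to chain.
Final buckets:
0: -
1: -
2: -
3: -
4: -
5: 497 -> 563 -> 112
6: 142
7: -
8: -
9: -
10: -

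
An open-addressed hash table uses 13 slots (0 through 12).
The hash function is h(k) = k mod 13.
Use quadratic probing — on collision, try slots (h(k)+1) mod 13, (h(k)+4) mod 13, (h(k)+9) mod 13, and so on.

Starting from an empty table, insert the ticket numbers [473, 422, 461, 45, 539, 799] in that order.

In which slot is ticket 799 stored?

9

Insert 473: h=5, slot 5 empty => index 5.
Insert 422: h=6, slot 6 empty => index 6.
Insert 461: h=6, slot 6 occupied => index 7.
Insert 45: h=6, slots 6,7 occupied => index 10.
Insert 539: h=6, slots 6,7,10 occupied => index 2.
Insert 799: h=6, slots 6,7,10,2 occupied => index 9.
Table: [-, -, 539, -, -, 473, 422, 461, -, 799, 45, -, -]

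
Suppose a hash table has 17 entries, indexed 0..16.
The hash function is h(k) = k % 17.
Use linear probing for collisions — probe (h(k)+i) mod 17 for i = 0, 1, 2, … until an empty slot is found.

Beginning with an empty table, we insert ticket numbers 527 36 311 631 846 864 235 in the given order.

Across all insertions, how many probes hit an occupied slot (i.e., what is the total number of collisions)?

2

527: h=0 => slot 0
36: h=2 => slot 2
311: h=5 => slot 5
631: h=2, probe 2,3 => slot 3
846: h=13 => slot 13
864: h=14 => slot 14
235: h=14, probe 14,15 => slot 15
Table: [527, —, 36, 631, —, 311, —, —, —, —, —, —, —, 846, 864, 235, —]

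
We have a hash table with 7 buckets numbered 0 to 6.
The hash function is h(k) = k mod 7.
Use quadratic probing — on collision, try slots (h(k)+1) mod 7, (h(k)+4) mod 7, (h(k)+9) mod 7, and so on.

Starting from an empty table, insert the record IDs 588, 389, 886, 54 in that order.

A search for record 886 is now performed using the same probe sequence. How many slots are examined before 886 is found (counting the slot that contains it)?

588: h=0 => slot 0
389: h=4 => slot 4
886: h=4, probe 4,5 => slot 5
54: h=5, probe 5,6 => slot 6
Table: [588, _, _, _, 389, 886, 54]
Lookup 886: h=4, probe 4,5 → found at 5.

2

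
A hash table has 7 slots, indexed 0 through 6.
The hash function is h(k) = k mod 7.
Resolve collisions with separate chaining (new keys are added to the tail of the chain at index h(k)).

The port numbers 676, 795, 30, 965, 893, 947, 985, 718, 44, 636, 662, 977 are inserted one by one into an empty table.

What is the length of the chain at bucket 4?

6

Insert 676: h=4, bucket 4 empty → new chain.
Insert 795: h=4, bucket 4 nonempty → append to chain.
Insert 30: h=2, bucket 2 empty → new chain.
Insert 965: h=6, bucket 6 empty → new chain.
Insert 893: h=4, bucket 4 nonempty → append to chain.
Insert 947: h=2, bucket 2 nonempty → append to chain.
Insert 985: h=5, bucket 5 empty → new chain.
Insert 718: h=4, bucket 4 nonempty → append to chain.
Insert 44: h=2, bucket 2 nonempty → append to chain.
Insert 636: h=6, bucket 6 nonempty → append to chain.
Insert 662: h=4, bucket 4 nonempty → append to chain.
Insert 977: h=4, bucket 4 nonempty → append to chain.
Final buckets:
0: .
1: .
2: 30 -> 947 -> 44
3: .
4: 676 -> 795 -> 893 -> 718 -> 662 -> 977
5: 985
6: 965 -> 636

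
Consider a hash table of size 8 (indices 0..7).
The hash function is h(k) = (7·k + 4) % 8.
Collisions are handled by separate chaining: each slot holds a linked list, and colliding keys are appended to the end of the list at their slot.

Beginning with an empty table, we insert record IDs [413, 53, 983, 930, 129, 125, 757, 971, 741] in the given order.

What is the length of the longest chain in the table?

413 → bucket 7
53 → bucket 7 (collision)
983 → bucket 5
930 → bucket 2
129 → bucket 3
125 → bucket 7 (collision)
757 → bucket 7 (collision)
971 → bucket 1
741 → bucket 7 (collision)
Final buckets:
0: .
1: 971
2: 930
3: 129
4: .
5: 983
6: .
7: 413 -> 53 -> 125 -> 757 -> 741

5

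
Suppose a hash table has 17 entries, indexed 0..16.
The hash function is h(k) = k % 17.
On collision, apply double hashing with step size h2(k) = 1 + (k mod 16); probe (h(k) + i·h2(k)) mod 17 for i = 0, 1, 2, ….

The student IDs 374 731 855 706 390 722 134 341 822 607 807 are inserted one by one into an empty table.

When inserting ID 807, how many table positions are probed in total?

3

374 hashes to 0; slot 0 is free => place at 0.
731 hashes to 0, h2=12; 0 taken => place at 12.
855 hashes to 5; slot 5 is free => place at 5.
706 hashes to 9; slot 9 is free => place at 9.
390 hashes to 16; slot 16 is free => place at 16.
722 hashes to 8; slot 8 is free => place at 8.
134 hashes to 15; slot 15 is free => place at 15.
341 hashes to 1; slot 1 is free => place at 1.
822 hashes to 6; slot 6 is free => place at 6.
607 hashes to 12, h2=16; 12 taken => place at 11.
807 hashes to 8, h2=8; 8,16 taken => place at 7.
Table: [374, 341, _, _, _, 855, 822, 807, 722, 706, _, 607, 731, _, _, 134, 390]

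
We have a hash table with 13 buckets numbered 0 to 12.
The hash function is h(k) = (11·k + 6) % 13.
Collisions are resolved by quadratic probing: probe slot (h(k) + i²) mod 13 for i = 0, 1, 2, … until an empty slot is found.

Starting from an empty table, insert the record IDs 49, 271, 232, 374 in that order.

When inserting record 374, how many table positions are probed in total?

49: h=12 => slot 12
271: h=10 => slot 10
232: h=10, probe 10,11 => slot 11
374: h=12, probe 12,0 => slot 0
Table: [374, ∅, ∅, ∅, ∅, ∅, ∅, ∅, ∅, ∅, 271, 232, 49]

2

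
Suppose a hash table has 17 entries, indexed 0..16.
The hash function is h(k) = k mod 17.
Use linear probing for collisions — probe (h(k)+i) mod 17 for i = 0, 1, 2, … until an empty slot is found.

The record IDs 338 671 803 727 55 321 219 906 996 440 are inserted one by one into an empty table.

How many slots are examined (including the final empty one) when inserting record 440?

338 hashes to 15; slot 15 is free → place at 15.
671 hashes to 8; slot 8 is free → place at 8.
803 hashes to 4; slot 4 is free → place at 4.
727 hashes to 13; slot 13 is free → place at 13.
55 hashes to 4; 4 taken → place at 5.
321 hashes to 15; 15 taken → place at 16.
219 hashes to 15; 15,16 taken → place at 0.
906 hashes to 5; 5 taken → place at 6.
996 hashes to 10; slot 10 is free → place at 10.
440 hashes to 15; 15,16,0 taken → place at 1.
Table: [219, 440, _, _, 803, 55, 906, _, 671, _, 996, _, _, 727, _, 338, 321]

4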